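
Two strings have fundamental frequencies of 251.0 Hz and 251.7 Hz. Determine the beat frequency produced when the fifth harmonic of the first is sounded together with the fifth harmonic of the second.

3.5 Hz

Fifth harmonic of the first: 5·251.0 = 1255.0 Hz.
Fifth harmonic of the second: 5·251.7 = 1258.5 Hz.
f_beat = |1255.0 − 1258.5| = 3.5 Hz.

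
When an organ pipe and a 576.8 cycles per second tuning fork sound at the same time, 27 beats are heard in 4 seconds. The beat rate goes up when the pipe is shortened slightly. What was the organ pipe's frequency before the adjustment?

Beat frequency = 27/4 = 6.75 Hz.
|f − 576.8| = 6.75, so the organ pipe was at either 570.05 Hz or 583.55 Hz.
A shorter pipe has a higher fundamental; the adjustment raises the organ pipe's frequency.
The beat rate rose, so the adjustment moved the organ pipe further from 576.8 Hz — it was already above the reference.

583.55 Hz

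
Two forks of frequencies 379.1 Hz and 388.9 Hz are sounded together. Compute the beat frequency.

Beats arise from superposition of two nearby frequencies; the beat rate is |f₁ − f₂|.
|379.1 − 388.9| = 9.8 Hz.

9.8 Hz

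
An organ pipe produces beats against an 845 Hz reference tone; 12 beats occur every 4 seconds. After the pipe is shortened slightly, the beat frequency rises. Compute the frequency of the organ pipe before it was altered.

Beat frequency = 12/4 = 3 Hz.
|f − 845| = 3, so the organ pipe was at either 842 Hz or 848 Hz.
A shorter pipe has a higher fundamental; the adjustment raises the organ pipe's frequency.
The beat rate rose, so the adjustment moved the organ pipe further from 845 Hz — it was already above the reference.

848 Hz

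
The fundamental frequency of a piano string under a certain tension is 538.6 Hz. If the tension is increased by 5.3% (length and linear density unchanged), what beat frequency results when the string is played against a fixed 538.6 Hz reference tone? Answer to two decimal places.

For a string, f ∝ √T, so the new frequency is 538.6·√1.053 = 552.6886 Hz.
f_beat = |552.6886 − 538.6| = 14.09 Hz.

14.09 Hz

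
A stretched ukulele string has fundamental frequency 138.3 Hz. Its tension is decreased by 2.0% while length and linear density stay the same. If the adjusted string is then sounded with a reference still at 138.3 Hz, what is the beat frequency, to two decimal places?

For a string, f ∝ √T, so the new frequency is 138.3·√0.980 = 136.9100 Hz.
f_beat = |136.9100 − 138.3| = 1.39 Hz.

1.39 Hz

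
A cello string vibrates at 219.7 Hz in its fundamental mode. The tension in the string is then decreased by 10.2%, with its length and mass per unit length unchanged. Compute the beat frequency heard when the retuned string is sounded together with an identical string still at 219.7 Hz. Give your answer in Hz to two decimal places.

11.51 Hz

For a string, f ∝ √T, so the new frequency is 219.7·√0.898 = 208.1940 Hz.
f_beat = |208.1940 − 219.7| = 11.51 Hz.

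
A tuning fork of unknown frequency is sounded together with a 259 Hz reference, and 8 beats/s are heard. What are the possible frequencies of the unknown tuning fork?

|f − 259| = 8, so f = 259 ± 8.

251 Hz or 267 Hz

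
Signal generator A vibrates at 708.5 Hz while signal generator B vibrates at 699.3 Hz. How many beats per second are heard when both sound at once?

f_beat = |f₁ − f₂|.
|708.5 − 699.3| = 9.2 Hz.

9.2 Hz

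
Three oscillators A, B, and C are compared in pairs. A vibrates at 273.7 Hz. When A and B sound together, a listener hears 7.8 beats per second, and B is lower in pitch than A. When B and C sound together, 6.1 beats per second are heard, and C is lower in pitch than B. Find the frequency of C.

259.8 Hz

B is below A, so f_B = 273.7 − 7.8 = 265.9 Hz.
C is below B, so f_C = 265.9 − 6.1 = 259.8 Hz.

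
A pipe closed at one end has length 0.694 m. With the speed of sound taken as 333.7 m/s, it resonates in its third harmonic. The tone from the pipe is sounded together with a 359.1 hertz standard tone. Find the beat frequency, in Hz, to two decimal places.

1.53 Hz

Closed pipe (odd harmonics): f_n = n·v/(4L) = 3·333.7/(4·0.694) = 360.6268 Hz.
f_beat = |360.6268 − 359.1| = 1.53 Hz.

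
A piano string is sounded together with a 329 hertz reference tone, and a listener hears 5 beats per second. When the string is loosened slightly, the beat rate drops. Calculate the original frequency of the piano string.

|f − 329| = 5, so the piano string was at either 324 Hz or 334 Hz.
Reducing tension lowers a string's frequency; the adjustment lowers the piano string's frequency.
The beat rate fell, so the adjustment moved the piano string toward 329 Hz — it must have started above the reference.

334 Hz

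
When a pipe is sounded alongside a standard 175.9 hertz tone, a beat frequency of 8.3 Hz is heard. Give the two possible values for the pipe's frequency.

|f − 175.9| = 8.3, so f = 175.9 ± 8.3.

167.6 Hz or 184.2 Hz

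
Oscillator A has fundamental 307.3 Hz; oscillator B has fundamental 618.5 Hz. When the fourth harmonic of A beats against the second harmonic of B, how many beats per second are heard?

Fourth harmonic of the first: 4·307.3 = 1229.2 Hz.
Second harmonic of the second: 2·618.5 = 1237.0 Hz.
f_beat = |1229.2 − 1237.0| = 7.8 Hz.

7.8 Hz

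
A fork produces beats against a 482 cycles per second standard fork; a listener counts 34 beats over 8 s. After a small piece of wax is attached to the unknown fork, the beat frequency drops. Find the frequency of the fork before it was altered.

Beat frequency = 34/8 = 4.25 Hz.
|f − 482| = 4.25, so the fork was at either 477.75 Hz or 486.25 Hz.
Loading a fork with wax lowers its frequency; the adjustment lowers the fork's frequency.
The beat rate fell, so the adjustment moved the fork toward 482 Hz — it must have started above the reference.

486.25 Hz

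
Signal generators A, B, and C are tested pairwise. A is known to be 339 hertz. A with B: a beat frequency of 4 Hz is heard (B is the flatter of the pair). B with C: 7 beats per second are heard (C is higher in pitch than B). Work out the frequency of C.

342 Hz

B is below A, so f_B = 339 − 4 = 335 Hz.
C is above B, so f_C = 335 + 7 = 342 Hz.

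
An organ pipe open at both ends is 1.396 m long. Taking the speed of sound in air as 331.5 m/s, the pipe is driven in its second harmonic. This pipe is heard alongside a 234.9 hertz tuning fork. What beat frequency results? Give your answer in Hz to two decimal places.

Open pipe: f_n = n·v/(2L) = 2·331.5/(2·1.396) = 237.4642 Hz.
f_beat = |237.4642 − 234.9| = 2.56 Hz.

2.56 Hz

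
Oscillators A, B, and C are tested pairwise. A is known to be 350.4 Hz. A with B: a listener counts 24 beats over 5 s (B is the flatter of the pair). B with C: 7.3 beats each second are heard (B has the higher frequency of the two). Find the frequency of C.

338.3 Hz

A–B: Beat frequency = 24/5 = 4.8 Hz.
B is below A, so f_B = 350.4 − 4.8 = 345.6 Hz.
C is below B, so f_C = 345.6 − 7.3 = 338.3 Hz.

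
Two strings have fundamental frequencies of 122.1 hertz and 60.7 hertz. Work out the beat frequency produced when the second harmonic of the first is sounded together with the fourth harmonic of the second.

Second harmonic of the first: 2·122.1 = 244.2 Hz.
Fourth harmonic of the second: 4·60.7 = 242.8 Hz.
f_beat = |244.2 − 242.8| = 1.4 Hz.

1.4 Hz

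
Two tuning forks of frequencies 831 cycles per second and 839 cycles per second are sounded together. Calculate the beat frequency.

The beat frequency equals the magnitude of the frequency difference.
|831 − 839| = 8 Hz.

8 Hz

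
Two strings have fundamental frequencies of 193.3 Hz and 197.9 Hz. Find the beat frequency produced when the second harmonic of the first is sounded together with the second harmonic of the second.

Second harmonic of the first: 2·193.3 = 386.6 Hz.
Second harmonic of the second: 2·197.9 = 395.8 Hz.
f_beat = |386.6 − 395.8| = 9.2 Hz.

9.2 Hz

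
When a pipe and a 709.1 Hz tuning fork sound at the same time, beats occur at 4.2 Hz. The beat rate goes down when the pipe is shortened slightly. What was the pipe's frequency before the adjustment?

|f − 709.1| = 4.2, so the pipe was at either 704.9 Hz or 713.3 Hz.
A shorter pipe has a higher fundamental; the adjustment raises the pipe's frequency.
The beat rate fell, so the adjustment moved the pipe toward 709.1 Hz — it must have started below the reference.

704.9 Hz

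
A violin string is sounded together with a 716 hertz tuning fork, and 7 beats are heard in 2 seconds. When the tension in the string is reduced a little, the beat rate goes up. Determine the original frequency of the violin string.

Beat frequency = 7/2 = 3.5 Hz.
|f − 716| = 3.5, so the violin string was at either 712.5 Hz or 719.5 Hz.
Lower tension means lower frequency; the adjustment lowers the violin string's frequency.
The beat rate rose, so the adjustment moved the violin string further from 716 Hz — it was already below the reference.

712.5 Hz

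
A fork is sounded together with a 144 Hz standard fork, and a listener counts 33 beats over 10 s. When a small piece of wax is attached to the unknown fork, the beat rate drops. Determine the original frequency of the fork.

Beat frequency = 33/10 = 3.3 Hz.
|f − 144| = 3.3, so the fork was at either 140.7 Hz or 147.3 Hz.
Loading a fork with wax lowers its frequency; the adjustment lowers the fork's frequency.
The beat rate fell, so the adjustment moved the fork toward 144 Hz — it must have started above the reference.

147.3 Hz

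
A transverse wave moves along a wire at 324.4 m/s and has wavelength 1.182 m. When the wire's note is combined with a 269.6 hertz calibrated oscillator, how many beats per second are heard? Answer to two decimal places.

Source frequency f = v/λ = 324.4/1.182 = 274.4501 Hz.
f_beat = |274.4501 − 269.6| = 4.85 Hz.

4.85 Hz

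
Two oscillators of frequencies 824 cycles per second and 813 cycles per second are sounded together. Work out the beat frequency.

11 Hz

f_beat = |f₁ − f₂|.
|824 − 813| = 11 Hz.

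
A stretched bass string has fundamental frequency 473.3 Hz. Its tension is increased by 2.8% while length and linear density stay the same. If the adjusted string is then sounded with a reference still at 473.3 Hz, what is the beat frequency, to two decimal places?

For a string, f ∝ √T, so the new frequency is 473.3·√1.028 = 479.8805 Hz.
f_beat = |479.8805 − 473.3| = 6.58 Hz.

6.58 Hz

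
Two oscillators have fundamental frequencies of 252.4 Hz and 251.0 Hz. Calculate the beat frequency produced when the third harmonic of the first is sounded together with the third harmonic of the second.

Third harmonic of the first: 3·252.4 = 757.2 Hz.
Third harmonic of the second: 3·251.0 = 753.0 Hz.
f_beat = |757.2 − 753.0| = 4.2 Hz.

4.2 Hz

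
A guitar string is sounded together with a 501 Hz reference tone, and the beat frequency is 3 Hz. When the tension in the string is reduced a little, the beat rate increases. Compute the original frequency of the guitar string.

|f − 501| = 3, so the guitar string was at either 498 Hz or 504 Hz.
Lower tension means lower frequency; the adjustment lowers the guitar string's frequency.
The beat rate rose, so the adjustment moved the guitar string further from 501 Hz — it was already below the reference.

498 Hz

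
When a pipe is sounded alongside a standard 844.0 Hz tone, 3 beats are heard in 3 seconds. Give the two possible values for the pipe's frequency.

843 Hz or 845 Hz

Beat frequency = 3/3 = 1 Hz.
|f − 844.0| = 1, so f = 844.0 ± 1.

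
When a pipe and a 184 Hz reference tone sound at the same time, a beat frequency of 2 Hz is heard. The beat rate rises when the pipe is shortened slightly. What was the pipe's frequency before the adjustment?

|f − 184| = 2, so the pipe was at either 182 Hz or 186 Hz.
A shorter pipe has a higher fundamental; the adjustment raises the pipe's frequency.
The beat rate rose, so the adjustment moved the pipe further from 184 Hz — it was already above the reference.

186 Hz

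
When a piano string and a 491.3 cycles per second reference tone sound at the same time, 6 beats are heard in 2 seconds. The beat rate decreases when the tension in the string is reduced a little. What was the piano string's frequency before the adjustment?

494.3 Hz

Beat frequency = 6/2 = 3 Hz.
|f − 491.3| = 3, so the piano string was at either 488.3 Hz or 494.3 Hz.
Lower tension means lower frequency; the adjustment lowers the piano string's frequency.
The beat rate fell, so the adjustment moved the piano string toward 491.3 Hz — it must have started above the reference.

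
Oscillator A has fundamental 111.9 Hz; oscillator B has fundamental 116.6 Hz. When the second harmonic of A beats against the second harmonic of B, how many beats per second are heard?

Second harmonic of the first: 2·111.9 = 223.8 Hz.
Second harmonic of the second: 2·116.6 = 233.2 Hz.
f_beat = |223.8 − 233.2| = 9.4 Hz.

9.4 Hz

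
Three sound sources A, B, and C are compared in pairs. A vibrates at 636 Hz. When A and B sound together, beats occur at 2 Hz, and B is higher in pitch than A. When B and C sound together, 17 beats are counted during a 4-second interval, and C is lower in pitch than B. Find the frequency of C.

B is above A, so f_B = 636 + 2 = 638 Hz.
B–C: Beat frequency = 17/4 = 4.25 Hz.
C is below B, so f_C = 638 − 4.25 = 633.75 Hz.

633.75 Hz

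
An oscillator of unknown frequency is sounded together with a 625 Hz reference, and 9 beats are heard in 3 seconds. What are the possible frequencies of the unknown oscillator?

622 Hz or 628 Hz

Beat frequency = 9/3 = 3 Hz.
|f − 625| = 3, so f = 625 ± 3.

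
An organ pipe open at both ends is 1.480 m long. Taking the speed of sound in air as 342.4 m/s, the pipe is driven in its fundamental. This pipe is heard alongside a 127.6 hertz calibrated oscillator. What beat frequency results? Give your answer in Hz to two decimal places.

11.92 Hz

Open pipe: f_n = n·v/(2L) = 1·342.4/(2·1.480) = 115.6757 Hz.
f_beat = |115.6757 − 127.6| = 11.92 Hz.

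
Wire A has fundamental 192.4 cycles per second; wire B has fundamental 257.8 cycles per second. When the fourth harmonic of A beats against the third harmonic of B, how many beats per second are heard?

Fourth harmonic of the first: 4·192.4 = 769.6 Hz.
Third harmonic of the second: 3·257.8 = 773.4 Hz.
f_beat = |769.6 − 773.4| = 3.8 Hz.

3.8 Hz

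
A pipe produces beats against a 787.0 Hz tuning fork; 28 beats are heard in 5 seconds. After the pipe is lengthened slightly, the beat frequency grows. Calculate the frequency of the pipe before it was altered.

Beat frequency = 28/5 = 5.6 Hz.
|f − 787.0| = 5.6, so the pipe was at either 781.4 Hz or 792.6 Hz.
A longer pipe has a lower fundamental; the adjustment lowers the pipe's frequency.
The beat rate rose, so the adjustment moved the pipe further from 787.0 Hz — it was already below the reference.

781.4 Hz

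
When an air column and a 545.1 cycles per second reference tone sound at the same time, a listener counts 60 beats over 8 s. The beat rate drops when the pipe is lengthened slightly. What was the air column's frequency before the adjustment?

Beat frequency = 60/8 = 7.5 Hz.
|f − 545.1| = 7.5, so the air column was at either 537.6 Hz or 552.6 Hz.
A longer pipe has a lower fundamental; the adjustment lowers the air column's frequency.
The beat rate fell, so the adjustment moved the air column toward 545.1 Hz — it must have started above the reference.

552.6 Hz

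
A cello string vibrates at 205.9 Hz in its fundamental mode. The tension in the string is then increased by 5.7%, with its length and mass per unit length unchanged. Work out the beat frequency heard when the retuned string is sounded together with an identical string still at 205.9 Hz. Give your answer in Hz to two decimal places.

For a string, f ∝ √T, so the new frequency is 205.9·√1.057 = 211.6868 Hz.
f_beat = |211.6868 − 205.9| = 5.79 Hz.

5.79 Hz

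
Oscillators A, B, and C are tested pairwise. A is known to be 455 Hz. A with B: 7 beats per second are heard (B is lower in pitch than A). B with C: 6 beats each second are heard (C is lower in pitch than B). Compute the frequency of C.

442 Hz

B is below A, so f_B = 455 − 7 = 448 Hz.
C is below B, so f_C = 448 − 6 = 442 Hz.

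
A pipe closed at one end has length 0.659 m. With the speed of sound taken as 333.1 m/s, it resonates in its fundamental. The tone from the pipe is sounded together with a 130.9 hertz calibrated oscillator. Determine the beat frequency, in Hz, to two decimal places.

4.53 Hz

Closed pipe (odd harmonics): f_n = n·v/(4L) = 1·333.1/(4·0.659) = 126.3657 Hz.
f_beat = |126.3657 − 130.9| = 4.53 Hz.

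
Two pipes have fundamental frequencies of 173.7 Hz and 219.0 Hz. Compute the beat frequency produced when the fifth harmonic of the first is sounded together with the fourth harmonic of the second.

7.5 Hz

Fifth harmonic of the first: 5·173.7 = 868.5 Hz.
Fourth harmonic of the second: 4·219.0 = 876.0 Hz.
f_beat = |868.5 − 876.0| = 7.5 Hz.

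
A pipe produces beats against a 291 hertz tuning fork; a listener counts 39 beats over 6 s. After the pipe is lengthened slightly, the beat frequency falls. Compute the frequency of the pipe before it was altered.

Beat frequency = 39/6 = 6.5 Hz.
|f − 291| = 6.5, so the pipe was at either 284.5 Hz or 297.5 Hz.
A longer pipe has a lower fundamental; the adjustment lowers the pipe's frequency.
The beat rate fell, so the adjustment moved the pipe toward 291 Hz — it must have started above the reference.

297.5 Hz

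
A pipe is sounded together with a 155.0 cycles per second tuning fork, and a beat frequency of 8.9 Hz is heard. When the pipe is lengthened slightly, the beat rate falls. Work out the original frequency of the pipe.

163.9 Hz

|f − 155.0| = 8.9, so the pipe was at either 146.1 Hz or 163.9 Hz.
A longer pipe has a lower fundamental; the adjustment lowers the pipe's frequency.
The beat rate fell, so the adjustment moved the pipe toward 155.0 Hz — it must have started above the reference.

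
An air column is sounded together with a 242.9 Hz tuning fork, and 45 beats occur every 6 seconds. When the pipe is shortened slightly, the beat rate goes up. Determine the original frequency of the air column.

250.4 Hz

Beat frequency = 45/6 = 7.5 Hz.
|f − 242.9| = 7.5, so the air column was at either 235.4 Hz or 250.4 Hz.
A shorter pipe has a higher fundamental; the adjustment raises the air column's frequency.
The beat rate rose, so the adjustment moved the air column further from 242.9 Hz — it was already above the reference.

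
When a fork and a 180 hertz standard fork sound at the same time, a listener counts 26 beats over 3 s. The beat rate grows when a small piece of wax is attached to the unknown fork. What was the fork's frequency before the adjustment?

171.3333 Hz

Beat frequency = 26/3 = 8.6667 Hz.
|f − 180| = 8.6667, so the fork was at either 171.3333 Hz or 188.6667 Hz.
Loading a fork with wax lowers its frequency; the adjustment lowers the fork's frequency.
The beat rate rose, so the adjustment moved the fork further from 180 Hz — it was already below the reference.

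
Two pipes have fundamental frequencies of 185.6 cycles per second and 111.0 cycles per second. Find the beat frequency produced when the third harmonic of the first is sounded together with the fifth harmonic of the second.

Third harmonic of the first: 3·185.6 = 556.8 Hz.
Fifth harmonic of the second: 5·111.0 = 555.0 Hz.
f_beat = |556.8 − 555.0| = 1.8 Hz.

1.8 Hz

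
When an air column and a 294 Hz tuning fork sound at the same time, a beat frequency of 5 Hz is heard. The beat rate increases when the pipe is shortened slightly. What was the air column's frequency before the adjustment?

299 Hz

|f − 294| = 5, so the air column was at either 289 Hz or 299 Hz.
A shorter pipe has a higher fundamental; the adjustment raises the air column's frequency.
The beat rate rose, so the adjustment moved the air column further from 294 Hz — it was already above the reference.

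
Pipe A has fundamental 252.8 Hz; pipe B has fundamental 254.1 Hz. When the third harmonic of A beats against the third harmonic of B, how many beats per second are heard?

Third harmonic of the first: 3·252.8 = 758.4 Hz.
Third harmonic of the second: 3·254.1 = 762.3 Hz.
f_beat = |758.4 − 762.3| = 3.9 Hz.

3.9 Hz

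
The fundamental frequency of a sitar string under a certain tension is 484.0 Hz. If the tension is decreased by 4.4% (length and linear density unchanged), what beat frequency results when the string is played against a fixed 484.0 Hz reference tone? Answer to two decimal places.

10.77 Hz

For a string, f ∝ √T, so the new frequency is 484.0·√0.956 = 473.2322 Hz.
f_beat = |473.2322 − 484.0| = 10.77 Hz.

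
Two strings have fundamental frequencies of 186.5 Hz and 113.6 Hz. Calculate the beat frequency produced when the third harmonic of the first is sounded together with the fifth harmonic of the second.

Third harmonic of the first: 3·186.5 = 559.5 Hz.
Fifth harmonic of the second: 5·113.6 = 568.0 Hz.
f_beat = |559.5 − 568.0| = 8.5 Hz.

8.5 Hz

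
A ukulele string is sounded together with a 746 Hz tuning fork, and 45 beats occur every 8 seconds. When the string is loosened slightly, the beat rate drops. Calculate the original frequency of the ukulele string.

751.625 Hz

Beat frequency = 45/8 = 5.625 Hz.
|f − 746| = 5.625, so the ukulele string was at either 740.375 Hz or 751.625 Hz.
Reducing tension lowers a string's frequency; the adjustment lowers the ukulele string's frequency.
The beat rate fell, so the adjustment moved the ukulele string toward 746 Hz — it must have started above the reference.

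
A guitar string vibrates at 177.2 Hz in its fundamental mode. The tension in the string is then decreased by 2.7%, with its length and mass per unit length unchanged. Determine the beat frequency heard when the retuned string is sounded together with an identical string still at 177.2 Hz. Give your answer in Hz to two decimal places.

For a string, f ∝ √T, so the new frequency is 177.2·√0.973 = 174.7914 Hz.
f_beat = |174.7914 − 177.2| = 2.41 Hz.

2.41 Hz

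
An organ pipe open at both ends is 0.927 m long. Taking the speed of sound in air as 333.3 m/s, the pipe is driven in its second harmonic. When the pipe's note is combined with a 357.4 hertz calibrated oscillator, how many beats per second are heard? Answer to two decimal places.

Open pipe: f_n = n·v/(2L) = 2·333.3/(2·0.927) = 359.5469 Hz.
f_beat = |359.5469 − 357.4| = 2.15 Hz.

2.15 Hz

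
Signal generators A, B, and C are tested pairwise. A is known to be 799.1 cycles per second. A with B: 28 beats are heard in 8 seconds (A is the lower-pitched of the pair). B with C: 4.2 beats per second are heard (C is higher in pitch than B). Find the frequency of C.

A–B: Beat frequency = 28/8 = 3.5 Hz.
B is above A, so f_B = 799.1 + 3.5 = 802.6 Hz.
C is above B, so f_C = 802.6 + 4.2 = 806.8 Hz.

806.8 Hz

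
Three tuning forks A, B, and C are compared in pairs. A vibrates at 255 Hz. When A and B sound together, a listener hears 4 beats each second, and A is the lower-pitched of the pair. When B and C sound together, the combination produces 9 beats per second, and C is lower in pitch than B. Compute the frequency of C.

B is above A, so f_B = 255 + 4 = 259 Hz.
C is below B, so f_C = 259 − 9 = 250 Hz.

250 Hz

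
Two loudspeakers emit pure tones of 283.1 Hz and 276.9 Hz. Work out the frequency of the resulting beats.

6.2 Hz

Beats arise from superposition of two nearby frequencies; the beat rate is |f₁ − f₂|.
|283.1 − 276.9| = 6.2 Hz.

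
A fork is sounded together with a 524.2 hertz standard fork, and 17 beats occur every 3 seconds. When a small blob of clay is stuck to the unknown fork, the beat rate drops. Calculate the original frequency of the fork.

Beat frequency = 17/3 = 5.6667 Hz.
|f − 524.2| = 5.6667, so the fork was at either 518.5333 Hz or 529.8667 Hz.
Adding mass to a fork lowers its frequency; the adjustment lowers the fork's frequency.
The beat rate fell, so the adjustment moved the fork toward 524.2 Hz — it must have started above the reference.

529.8667 Hz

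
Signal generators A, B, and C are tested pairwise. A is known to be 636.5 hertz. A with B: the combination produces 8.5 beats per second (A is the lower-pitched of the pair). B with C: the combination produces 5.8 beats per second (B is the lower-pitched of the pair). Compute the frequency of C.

B is above A, so f_B = 636.5 + 8.5 = 645 Hz.
C is above B, so f_C = 645 + 5.8 = 650.8 Hz.

650.8 Hz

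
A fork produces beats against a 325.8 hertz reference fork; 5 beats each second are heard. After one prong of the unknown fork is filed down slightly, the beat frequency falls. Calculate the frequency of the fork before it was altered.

|f − 325.8| = 5, so the fork was at either 320.8 Hz or 330.8 Hz.
Filing a prong removes mass and raises the fork's frequency; the adjustment raises the fork's frequency.
The beat rate fell, so the adjustment moved the fork toward 325.8 Hz — it must have started below the reference.

320.8 Hz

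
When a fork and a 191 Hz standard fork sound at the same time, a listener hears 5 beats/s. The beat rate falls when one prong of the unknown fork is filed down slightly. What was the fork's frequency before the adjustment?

186 Hz

|f − 191| = 5, so the fork was at either 186 Hz or 196 Hz.
Filing a prong removes mass and raises the fork's frequency; the adjustment raises the fork's frequency.
The beat rate fell, so the adjustment moved the fork toward 191 Hz — it must have started below the reference.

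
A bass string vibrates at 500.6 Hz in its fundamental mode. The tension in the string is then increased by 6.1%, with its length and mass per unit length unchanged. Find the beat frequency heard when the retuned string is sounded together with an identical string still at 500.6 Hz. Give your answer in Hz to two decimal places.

15.04 Hz

For a string, f ∝ √T, so the new frequency is 500.6·√1.061 = 515.6423 Hz.
f_beat = |515.6423 − 500.6| = 15.04 Hz.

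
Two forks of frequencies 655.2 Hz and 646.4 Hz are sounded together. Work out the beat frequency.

f_beat = |f₁ − f₂|.
|655.2 − 646.4| = 8.8 Hz.

8.8 Hz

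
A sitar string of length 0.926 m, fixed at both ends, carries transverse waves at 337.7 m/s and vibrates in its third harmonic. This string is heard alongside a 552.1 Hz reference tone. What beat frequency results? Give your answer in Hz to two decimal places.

For a string fixed at both ends, f_n = n·v/(2L) = 3·337.7/(2·0.926) = 547.0302 Hz.
f_beat = |547.0302 − 552.1| = 5.07 Hz.

5.07 Hz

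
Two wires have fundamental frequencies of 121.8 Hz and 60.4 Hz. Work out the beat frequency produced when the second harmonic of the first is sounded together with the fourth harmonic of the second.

2.0 Hz

Second harmonic of the first: 2·121.8 = 243.6 Hz.
Fourth harmonic of the second: 4·60.4 = 241.6 Hz.
f_beat = |243.6 − 241.6| = 2.0 Hz.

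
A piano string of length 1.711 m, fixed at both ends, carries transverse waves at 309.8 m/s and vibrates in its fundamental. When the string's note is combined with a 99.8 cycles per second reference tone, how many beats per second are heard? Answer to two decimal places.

9.27 Hz

For a string fixed at both ends, f_n = n·v/(2L) = 1·309.8/(2·1.711) = 90.5319 Hz.
f_beat = |90.5319 − 99.8| = 9.27 Hz.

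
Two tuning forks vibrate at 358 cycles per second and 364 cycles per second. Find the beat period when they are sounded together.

f_beat = |358 − 364| = 6 Hz.
Beat period T = 1 / f_beat = 1 / 6 s.

0.167 s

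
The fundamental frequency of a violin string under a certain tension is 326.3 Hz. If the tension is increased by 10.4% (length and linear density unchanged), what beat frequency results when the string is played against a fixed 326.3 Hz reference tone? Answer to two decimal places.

16.55 Hz

For a string, f ∝ √T, so the new frequency is 326.3·√1.104 = 342.8480 Hz.
f_beat = |342.8480 − 326.3| = 16.55 Hz.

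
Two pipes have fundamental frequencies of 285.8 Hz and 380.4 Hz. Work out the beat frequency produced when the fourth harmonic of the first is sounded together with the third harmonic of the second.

Fourth harmonic of the first: 4·285.8 = 1143.2 Hz.
Third harmonic of the second: 3·380.4 = 1141.2 Hz.
f_beat = |1143.2 − 1141.2| = 2.0 Hz.

2.0 Hz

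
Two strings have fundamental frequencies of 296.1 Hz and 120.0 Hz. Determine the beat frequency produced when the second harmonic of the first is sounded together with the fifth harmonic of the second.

Second harmonic of the first: 2·296.1 = 592.2 Hz.
Fifth harmonic of the second: 5·120.0 = 600.0 Hz.
f_beat = |592.2 − 600.0| = 7.8 Hz.

7.8 Hz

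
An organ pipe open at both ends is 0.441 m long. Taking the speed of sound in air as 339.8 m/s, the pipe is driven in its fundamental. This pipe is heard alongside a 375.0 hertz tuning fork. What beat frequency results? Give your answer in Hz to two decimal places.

10.26 Hz

Open pipe: f_n = n·v/(2L) = 1·339.8/(2·0.441) = 385.2608 Hz.
f_beat = |385.2608 − 375.0| = 10.26 Hz.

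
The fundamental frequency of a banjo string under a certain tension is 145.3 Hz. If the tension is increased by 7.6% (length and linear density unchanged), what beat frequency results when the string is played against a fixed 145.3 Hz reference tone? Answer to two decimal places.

For a string, f ∝ √T, so the new frequency is 145.3·√1.076 = 150.7203 Hz.
f_beat = |150.7203 − 145.3| = 5.42 Hz.

5.42 Hz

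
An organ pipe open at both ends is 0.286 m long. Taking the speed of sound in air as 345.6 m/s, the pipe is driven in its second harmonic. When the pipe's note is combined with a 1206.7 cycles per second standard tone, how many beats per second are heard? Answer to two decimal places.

1.69 Hz

Open pipe: f_n = n·v/(2L) = 2·345.6/(2·0.286) = 1208.3916 Hz.
f_beat = |1208.3916 − 1206.7| = 1.69 Hz.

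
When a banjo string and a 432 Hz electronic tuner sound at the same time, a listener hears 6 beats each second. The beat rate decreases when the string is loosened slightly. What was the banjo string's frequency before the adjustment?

438 Hz

|f − 432| = 6, so the banjo string was at either 426 Hz or 438 Hz.
Reducing tension lowers a string's frequency; the adjustment lowers the banjo string's frequency.
The beat rate fell, so the adjustment moved the banjo string toward 432 Hz — it must have started above the reference.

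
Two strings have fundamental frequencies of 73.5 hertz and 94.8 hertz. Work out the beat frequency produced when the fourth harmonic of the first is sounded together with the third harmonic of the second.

Fourth harmonic of the first: 4·73.5 = 294.0 Hz.
Third harmonic of the second: 3·94.8 = 284.4 Hz.
f_beat = |294.0 − 284.4| = 9.6 Hz.

9.6 Hz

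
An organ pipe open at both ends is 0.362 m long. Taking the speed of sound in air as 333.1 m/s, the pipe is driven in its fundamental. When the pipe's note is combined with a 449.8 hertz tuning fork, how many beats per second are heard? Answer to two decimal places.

10.28 Hz

Open pipe: f_n = n·v/(2L) = 1·333.1/(2·0.362) = 460.0829 Hz.
f_beat = |460.0829 − 449.8| = 10.28 Hz.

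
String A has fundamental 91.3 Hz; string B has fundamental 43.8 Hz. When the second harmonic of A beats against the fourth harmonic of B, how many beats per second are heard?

7.4 Hz

Second harmonic of the first: 2·91.3 = 182.6 Hz.
Fourth harmonic of the second: 4·43.8 = 175.2 Hz.
f_beat = |182.6 − 175.2| = 7.4 Hz.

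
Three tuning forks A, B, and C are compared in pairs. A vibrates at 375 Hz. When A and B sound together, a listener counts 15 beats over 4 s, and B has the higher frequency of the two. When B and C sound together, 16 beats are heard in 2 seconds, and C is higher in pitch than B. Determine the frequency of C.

A–B: Beat frequency = 15/4 = 3.75 Hz.
B is above A, so f_B = 375 + 3.75 = 378.75 Hz.
B–C: Beat frequency = 16/2 = 8 Hz.
C is above B, so f_C = 378.75 + 8 = 386.75 Hz.

386.75 Hz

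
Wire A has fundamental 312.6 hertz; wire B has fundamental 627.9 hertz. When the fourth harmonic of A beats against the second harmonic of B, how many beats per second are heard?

Fourth harmonic of the first: 4·312.6 = 1250.4 Hz.
Second harmonic of the second: 2·627.9 = 1255.8 Hz.
f_beat = |1250.4 − 1255.8| = 5.4 Hz.

5.4 Hz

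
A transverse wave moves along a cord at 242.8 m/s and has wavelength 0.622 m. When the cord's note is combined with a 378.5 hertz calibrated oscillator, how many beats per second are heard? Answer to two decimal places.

Source frequency f = v/λ = 242.8/0.622 = 390.3537 Hz.
f_beat = |390.3537 − 378.5| = 11.85 Hz.

11.85 Hz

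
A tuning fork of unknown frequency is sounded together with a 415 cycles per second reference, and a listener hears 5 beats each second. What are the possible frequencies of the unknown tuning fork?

410 Hz or 420 Hz

|f − 415| = 5, so f = 415 ± 5.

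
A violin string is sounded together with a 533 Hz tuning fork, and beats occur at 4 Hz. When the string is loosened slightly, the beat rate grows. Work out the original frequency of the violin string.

529 Hz

|f − 533| = 4, so the violin string was at either 529 Hz or 537 Hz.
Reducing tension lowers a string's frequency; the adjustment lowers the violin string's frequency.
The beat rate rose, so the adjustment moved the violin string further from 533 Hz — it was already below the reference.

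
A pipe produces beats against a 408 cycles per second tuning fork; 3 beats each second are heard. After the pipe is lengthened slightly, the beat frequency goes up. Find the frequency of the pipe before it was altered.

|f − 408| = 3, so the pipe was at either 405 Hz or 411 Hz.
A longer pipe has a lower fundamental; the adjustment lowers the pipe's frequency.
The beat rate rose, so the adjustment moved the pipe further from 408 Hz — it was already below the reference.

405 Hz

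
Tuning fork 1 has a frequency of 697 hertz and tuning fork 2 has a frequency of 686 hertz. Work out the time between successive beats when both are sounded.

f_beat = |697 − 686| = 11 Hz.
Beat period T = 1 / f_beat = 1 / 11 s.

0.091 s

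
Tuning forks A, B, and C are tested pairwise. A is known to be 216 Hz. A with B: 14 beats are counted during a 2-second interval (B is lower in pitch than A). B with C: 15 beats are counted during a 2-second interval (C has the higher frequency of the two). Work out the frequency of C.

216.5 Hz

A–B: Beat frequency = 14/2 = 7 Hz.
B is below A, so f_B = 216 − 7 = 209 Hz.
B–C: Beat frequency = 15/2 = 7.5 Hz.
C is above B, so f_C = 209 + 7.5 = 216.5 Hz.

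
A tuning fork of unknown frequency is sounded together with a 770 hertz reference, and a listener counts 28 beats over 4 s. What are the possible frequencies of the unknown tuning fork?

Beat frequency = 28/4 = 7 Hz.
|f − 770| = 7, so f = 770 ± 7.

763 Hz or 777 Hz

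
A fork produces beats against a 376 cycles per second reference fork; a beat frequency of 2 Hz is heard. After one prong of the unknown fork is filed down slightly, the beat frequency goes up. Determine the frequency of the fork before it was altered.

|f − 376| = 2, so the fork was at either 374 Hz or 378 Hz.
Filing a prong removes mass and raises the fork's frequency; the adjustment raises the fork's frequency.
The beat rate rose, so the adjustment moved the fork further from 376 Hz — it was already above the reference.

378 Hz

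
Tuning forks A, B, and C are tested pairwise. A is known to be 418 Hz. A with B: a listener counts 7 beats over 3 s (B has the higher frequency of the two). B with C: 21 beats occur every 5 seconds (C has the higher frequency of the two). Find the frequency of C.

A–B: Beat frequency = 7/3 = 2.3333 Hz.
B is above A, so f_B = 418 + 2.3333 = 420.3333 Hz.
B–C: Beat frequency = 21/5 = 4.2 Hz.
C is above B, so f_C = 420.3333 + 4.2 = 424.5333 Hz.

424.5333 Hz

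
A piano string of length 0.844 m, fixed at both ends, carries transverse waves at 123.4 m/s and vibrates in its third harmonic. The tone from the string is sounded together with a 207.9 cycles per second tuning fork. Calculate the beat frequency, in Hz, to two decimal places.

11.41 Hz

For a string fixed at both ends, f_n = n·v/(2L) = 3·123.4/(2·0.844) = 219.3128 Hz.
f_beat = |219.3128 − 207.9| = 11.41 Hz.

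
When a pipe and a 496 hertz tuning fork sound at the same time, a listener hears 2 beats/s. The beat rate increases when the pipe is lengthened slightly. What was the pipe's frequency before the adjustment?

494 Hz

|f − 496| = 2, so the pipe was at either 494 Hz or 498 Hz.
A longer pipe has a lower fundamental; the adjustment lowers the pipe's frequency.
The beat rate rose, so the adjustment moved the pipe further from 496 Hz — it was already below the reference.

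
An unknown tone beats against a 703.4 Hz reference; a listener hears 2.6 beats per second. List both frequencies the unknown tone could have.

700.8 Hz or 706 Hz

|f − 703.4| = 2.6, so f = 703.4 ± 2.6.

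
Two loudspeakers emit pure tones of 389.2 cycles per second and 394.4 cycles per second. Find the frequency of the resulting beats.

Beats arise from superposition of two nearby frequencies; the beat rate is |f₁ − f₂|.
|389.2 − 394.4| = 5.2 Hz.

5.2 Hz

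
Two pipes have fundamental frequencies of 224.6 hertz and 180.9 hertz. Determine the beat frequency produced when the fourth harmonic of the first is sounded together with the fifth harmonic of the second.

Fourth harmonic of the first: 4·224.6 = 898.4 Hz.
Fifth harmonic of the second: 5·180.9 = 904.5 Hz.
f_beat = |898.4 − 904.5| = 6.1 Hz.

6.1 Hz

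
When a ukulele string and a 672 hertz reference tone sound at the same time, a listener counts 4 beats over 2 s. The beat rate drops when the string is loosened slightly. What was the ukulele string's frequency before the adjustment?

Beat frequency = 4/2 = 2 Hz.
|f − 672| = 2, so the ukulele string was at either 670 Hz or 674 Hz.
Reducing tension lowers a string's frequency; the adjustment lowers the ukulele string's frequency.
The beat rate fell, so the adjustment moved the ukulele string toward 672 Hz — it must have started above the reference.

674 Hz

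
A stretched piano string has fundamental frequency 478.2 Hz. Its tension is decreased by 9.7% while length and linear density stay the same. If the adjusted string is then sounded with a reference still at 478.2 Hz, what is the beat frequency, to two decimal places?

23.78 Hz

For a string, f ∝ √T, so the new frequency is 478.2·√0.903 = 454.4158 Hz.
f_beat = |454.4158 − 478.2| = 23.78 Hz.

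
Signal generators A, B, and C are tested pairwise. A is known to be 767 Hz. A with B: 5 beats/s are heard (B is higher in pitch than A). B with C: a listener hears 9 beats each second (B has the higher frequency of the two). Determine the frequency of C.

B is above A, so f_B = 767 + 5 = 772 Hz.
C is below B, so f_C = 772 − 9 = 763 Hz.

763 Hz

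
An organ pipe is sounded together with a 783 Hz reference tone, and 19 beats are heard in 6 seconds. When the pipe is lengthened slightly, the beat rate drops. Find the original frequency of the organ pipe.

786.1667 Hz

Beat frequency = 19/6 = 3.1667 Hz.
|f − 783| = 3.1667, so the organ pipe was at either 779.8333 Hz or 786.1667 Hz.
A longer pipe has a lower fundamental; the adjustment lowers the organ pipe's frequency.
The beat rate fell, so the adjustment moved the organ pipe toward 783 Hz — it must have started above the reference.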